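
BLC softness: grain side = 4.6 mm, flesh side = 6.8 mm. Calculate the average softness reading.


Average = (4.6 + 6.8) / 2
Average = 5.70 mm


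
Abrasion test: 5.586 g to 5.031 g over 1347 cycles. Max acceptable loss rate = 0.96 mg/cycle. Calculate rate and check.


Loss = 5.586 - 5.031 = 0.555 g
Rate = 0.555 g / 1347 cycles x 1000 = 0.412 mg/cycle
Max = 0.96 mg/cycle
Passes: Yes


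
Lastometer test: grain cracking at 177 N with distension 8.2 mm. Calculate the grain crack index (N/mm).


Grain crack index = force / distension
Index = 177 / 8.2 = 21.6 N/mm


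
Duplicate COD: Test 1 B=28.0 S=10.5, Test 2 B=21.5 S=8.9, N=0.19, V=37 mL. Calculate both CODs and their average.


COD1 = (28.0 - 10.5) x 0.19 x 8000 / 37 = 718.9 mg/L
COD2 = (21.5 - 8.9) x 0.19 x 8000 / 37 = 517.6 mg/L
Average = (718.9 + 517.6) / 2 = 618.3 mg/L


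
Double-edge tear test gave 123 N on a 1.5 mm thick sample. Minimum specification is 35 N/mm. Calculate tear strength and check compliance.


Tear strength = 82.0 N/mm
Compliant: Yes

Tear strength = 123 / 1.5 = 82.0 N/mm
Required minimum = 35 N/mm
Compliant: Yes


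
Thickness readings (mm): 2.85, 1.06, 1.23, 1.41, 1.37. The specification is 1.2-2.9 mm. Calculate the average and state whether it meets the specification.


Average = 1.58 mm
Within specification: Yes

Sum = 7.92
Average = 7.92 / 5 = 1.58 mm
Specification range: 1.2 to 2.9 mm
Within spec: Yes


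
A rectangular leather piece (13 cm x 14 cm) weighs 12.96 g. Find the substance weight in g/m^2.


712.1 g/m^2


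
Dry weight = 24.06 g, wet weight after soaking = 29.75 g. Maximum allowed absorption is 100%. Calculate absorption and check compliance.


Absorption = 23.6%
Compliant: Yes

WA = (29.75 - 24.06) / 24.06 x 100 = 23.6%
Maximum allowed: 100%
Compliant: Yes


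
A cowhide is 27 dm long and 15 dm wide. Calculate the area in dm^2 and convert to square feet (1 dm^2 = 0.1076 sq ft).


Area = 27 x 15 = 405 dm^2
Conversion: 405 x 0.1076 = 43.58 sq ft


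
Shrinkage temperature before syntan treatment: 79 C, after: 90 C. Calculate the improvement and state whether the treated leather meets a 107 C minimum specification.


Improvement = 11 C
Meets 107 C spec: No

Improvement = 90 - 79 = 11 C
Spec check: 90 C >= 107 C? No


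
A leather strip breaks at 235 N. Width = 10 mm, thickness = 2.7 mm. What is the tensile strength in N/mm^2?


Cross-sectional area = 10 x 2.7 = 27.0 mm^2
Tensile strength = 235 / 27.0 = 8.70 N/mm^2


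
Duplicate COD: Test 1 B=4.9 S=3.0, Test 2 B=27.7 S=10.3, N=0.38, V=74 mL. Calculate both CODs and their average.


COD1 = 78.1 mg/L
COD2 = 714.8 mg/L
Average = 396.5 mg/L

COD1 = (4.9 - 3.0) x 0.38 x 8000 / 74 = 78.1 mg/L
COD2 = (27.7 - 10.3) x 0.38 x 8000 / 74 = 714.8 mg/L
Average = (78.1 + 714.8) / 2 = 396.5 mg/L


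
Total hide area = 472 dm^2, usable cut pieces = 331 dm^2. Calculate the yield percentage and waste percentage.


Yield = 331 / 472 x 100 = 70.1%
Waste = 472 - 331 = 141 dm^2
Waste% = 100 - 70.1 = 29.9%


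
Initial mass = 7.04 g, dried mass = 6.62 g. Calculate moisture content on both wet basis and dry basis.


Wet basis = 6.0%
Dry basis = 6.3%

Moisture lost = 7.04 - 6.62 = 0.42 g
Wet basis MC = 0.42 / 7.04 x 100 = 6.0%
Dry basis MC = 0.42 / 6.62 x 100 = 6.3%


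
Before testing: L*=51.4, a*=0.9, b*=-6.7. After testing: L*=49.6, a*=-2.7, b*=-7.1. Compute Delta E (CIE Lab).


dL = 49.6 - 51.4 = -1.8
da = -2.7 - 0.9 = -3.6
db = -7.1 - (-6.7) = -0.4
dE = sqrt((-1.8)^2 + (-3.6)^2 + (-0.4)^2) = 4.04


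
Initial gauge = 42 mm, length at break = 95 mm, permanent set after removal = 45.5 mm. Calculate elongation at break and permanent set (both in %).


Elongation at break = (95 - 42) / 42 x 100 = 126.2%
Permanent set = (45.5 - 42) / 42 x 100 = 8.3%


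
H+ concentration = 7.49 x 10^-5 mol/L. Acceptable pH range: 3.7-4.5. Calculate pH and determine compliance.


pH = 4.13
Compliant: Yes

pH = -log10(7.49 x 10^-5) = 4.13
Range: 3.7 to 4.5
Compliant: Yes


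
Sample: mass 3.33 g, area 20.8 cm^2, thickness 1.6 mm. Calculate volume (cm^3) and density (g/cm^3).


Thickness in cm = 1.6 / 10 = 0.16 cm
Volume = 20.8 x 0.16 = 3.328 cm^3
Density = 3.33 / 3.328 = 1.001 g/cm^3


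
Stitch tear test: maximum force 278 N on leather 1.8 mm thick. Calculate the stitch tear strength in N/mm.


Stitch tear strength = force / thickness
STS = 278 / 1.8 = 154.4 N/mm


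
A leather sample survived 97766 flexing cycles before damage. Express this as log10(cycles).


log10(97766) = 4.99


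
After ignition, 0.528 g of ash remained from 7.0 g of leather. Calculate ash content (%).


Ash% = 0.528 / 7.0 x 100
Ash% = 7.54%


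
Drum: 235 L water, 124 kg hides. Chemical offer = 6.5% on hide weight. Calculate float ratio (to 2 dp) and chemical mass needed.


Float ratio = 235 / 124 = 1.90
Chemical = 124 x 6.5 / 100 = 8.06 kg


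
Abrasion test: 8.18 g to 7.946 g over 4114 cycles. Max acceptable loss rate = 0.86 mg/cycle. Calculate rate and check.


Loss = 8.18 - 7.946 = 0.234 g
Rate = 0.234 g / 4114 cycles x 1000 = 0.057 mg/cycle
Max = 0.86 mg/cycle
Passes: Yes


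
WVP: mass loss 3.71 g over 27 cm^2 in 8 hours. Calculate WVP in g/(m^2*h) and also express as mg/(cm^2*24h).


WVP = 171.76 g/(m^2*h)
Daily rate = 412.22 mg/(cm^2*24h)


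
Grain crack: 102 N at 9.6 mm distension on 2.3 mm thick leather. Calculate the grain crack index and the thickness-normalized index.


Crack index = 10.6 N/mm
Normalized index = 4.6 N/mm per mm

Crack index = 102 / 9.6 = 10.6 N/mm
Normalized = 10.6 / 2.3 = 4.6 N/mm per mm


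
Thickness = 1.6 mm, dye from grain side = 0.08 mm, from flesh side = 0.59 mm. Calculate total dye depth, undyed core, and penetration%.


Total dyed = 0.08 + 0.59 = 0.67 mm
Undyed core = 1.6 - 0.67 = 0.93 mm
Penetration = 0.67 / 1.6 x 100 = 41.9%


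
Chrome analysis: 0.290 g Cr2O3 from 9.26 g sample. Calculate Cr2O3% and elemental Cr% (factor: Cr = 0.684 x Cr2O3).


Cr2O3 = 3.13%
Cr = 2.14%


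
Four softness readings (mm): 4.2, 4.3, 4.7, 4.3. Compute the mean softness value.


Sum = 4.2 + 4.3 + 4.7 + 4.3
Mean = 17.5 / 4 = 4.38 mm


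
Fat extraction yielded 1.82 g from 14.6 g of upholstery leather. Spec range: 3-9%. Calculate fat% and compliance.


Fat content = 12.5%
Compliant: No

Fat% = 1.82 / 14.6 x 100 = 12.5%
Spec range: 3-9%
Compliant: No


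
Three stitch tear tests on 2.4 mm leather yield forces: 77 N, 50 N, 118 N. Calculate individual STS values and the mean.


STS1 = 77 / 2.4 = 32.1 N/mm
STS2 = 50 / 2.4 = 20.8 N/mm
STS3 = 118 / 2.4 = 49.2 N/mm
Mean = (32.1 + 20.8 + 49.2) / 3 = 34.0 N/mm


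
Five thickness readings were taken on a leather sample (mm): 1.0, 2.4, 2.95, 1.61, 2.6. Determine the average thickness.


Sum = 1.0 + 2.4 + 2.95 + 1.61 + 2.6 = 10.56
Average = 10.56 / 5 = 2.11 mm


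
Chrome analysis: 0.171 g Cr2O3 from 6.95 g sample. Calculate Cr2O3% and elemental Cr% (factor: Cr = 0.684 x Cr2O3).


Cr2O3% = 0.171 / 6.95 x 100 = 2.46%
Cr% = 2.46 x 0.684 = 1.68%


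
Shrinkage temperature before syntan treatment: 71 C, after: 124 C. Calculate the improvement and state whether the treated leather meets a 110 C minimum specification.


Improvement = 53 C
Meets 110 C spec: Yes


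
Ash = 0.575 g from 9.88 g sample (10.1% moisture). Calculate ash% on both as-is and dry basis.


As-is ash = 5.82%
Dry-basis ash = 6.47%

As-is ash% = 0.575 / 9.88 x 100 = 5.82%
Dry mass = 9.88 x (100 - 10.1) / 100 = 8.88212 g
Dry-basis ash% = 0.575 / 8.88212 x 100 = 6.47%


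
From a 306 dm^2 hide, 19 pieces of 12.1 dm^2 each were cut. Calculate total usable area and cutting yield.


Usable area = 229.9 dm^2
Yield = 75.1%


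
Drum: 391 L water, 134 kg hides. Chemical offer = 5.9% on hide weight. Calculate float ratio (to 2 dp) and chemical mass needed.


Float ratio = 2.92
Chemical needed = 7.906 kg


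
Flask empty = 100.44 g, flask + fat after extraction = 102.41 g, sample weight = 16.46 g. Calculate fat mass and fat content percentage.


Fat mass = 1.97 g
Fat content = 12.0%

Fat mass = 102.41 - 100.44 = 1.97 g
Fat% = 1.97 / 16.46 x 100 = 12.0%


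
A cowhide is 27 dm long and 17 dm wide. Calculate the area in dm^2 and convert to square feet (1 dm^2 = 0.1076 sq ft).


459 dm^2
49.39 sq ft

Area = 27 x 17 = 459 dm^2
Conversion: 459 x 0.1076 = 49.39 sq ft


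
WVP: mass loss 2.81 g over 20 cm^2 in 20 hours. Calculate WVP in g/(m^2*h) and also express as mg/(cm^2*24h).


WVP = 2.81 / (20 x 20) x 10000 = 70.25 g/(m^2*h)
Mass loss in mg = 2.81 x 1000 = 2810 mg
Per cm^2 per 24h in mg: 2810 x 24 / (20 x 20) = 67440 / 400 = 168.60 mg/(cm^2*24h)


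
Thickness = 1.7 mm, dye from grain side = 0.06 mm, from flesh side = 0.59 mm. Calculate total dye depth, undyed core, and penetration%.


Total dyed = 0.06 + 0.59 = 0.65 mm
Undyed core = 1.7 - 0.65 = 1.05 mm
Penetration = 0.65 / 1.7 x 100 = 38.2%


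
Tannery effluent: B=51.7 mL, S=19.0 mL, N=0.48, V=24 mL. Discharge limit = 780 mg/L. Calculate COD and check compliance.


COD = (51.7 - 19.0) x 0.48 x 8000 / 24 = 5232.0 mg/L
Limit: 780 mg/L
Compliant: No


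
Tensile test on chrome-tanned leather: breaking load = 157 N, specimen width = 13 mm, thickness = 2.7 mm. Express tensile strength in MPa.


4.47 MPa


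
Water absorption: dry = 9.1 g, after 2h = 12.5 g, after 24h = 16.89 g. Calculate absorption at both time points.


WA (2h) = (12.5 - 9.1) / 9.1 x 100 = 37.4%
WA (24h) = (16.89 - 9.1) / 9.1 x 100 = 85.6%


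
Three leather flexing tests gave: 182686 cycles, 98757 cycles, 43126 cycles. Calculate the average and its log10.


Average = (182686 + 98757 + 43126) / 3 = 108190 cycles
log10(108190) = 5.03


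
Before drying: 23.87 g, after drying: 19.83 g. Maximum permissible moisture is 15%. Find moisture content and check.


MC = (23.87 - 19.83) / 23.87 x 100 = 16.9%
Maximum: 15%
Acceptable: No


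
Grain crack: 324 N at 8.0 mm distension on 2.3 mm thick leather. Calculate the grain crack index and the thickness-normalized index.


Crack index = 40.5 N/mm
Normalized index = 17.6 N/mm per mm


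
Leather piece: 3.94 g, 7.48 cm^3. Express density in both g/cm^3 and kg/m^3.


0.527 g/cm^3
527 kg/m^3

Density = 3.94 / 7.48 = 0.527 g/cm^3
Convert: 0.527 x 1000 = 527 kg/m^3


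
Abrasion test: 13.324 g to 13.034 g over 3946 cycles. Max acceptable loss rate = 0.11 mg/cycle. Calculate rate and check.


Rate = 0.073 mg/cycle
Passes: Yes


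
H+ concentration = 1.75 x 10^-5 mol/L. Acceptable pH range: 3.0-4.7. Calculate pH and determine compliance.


pH = -log10(1.75 x 10^-5) = 4.76
Range: 3.0 to 4.7
Compliant: No


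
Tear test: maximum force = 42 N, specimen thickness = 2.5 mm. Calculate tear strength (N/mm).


Tear strength = force / thickness
Tear = 42 / 2.5 = 16.8 N/mm


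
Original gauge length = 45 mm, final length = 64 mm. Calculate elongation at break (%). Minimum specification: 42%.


Elongation = 42.2%
Meets spec: Yes


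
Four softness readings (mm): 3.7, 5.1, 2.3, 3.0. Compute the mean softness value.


Sum = 3.7 + 5.1 + 2.3 + 3.0
Mean = 14.1 / 4 = 3.53 mm


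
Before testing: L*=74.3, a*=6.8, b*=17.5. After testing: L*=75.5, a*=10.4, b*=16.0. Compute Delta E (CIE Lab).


Delta E = 4.08


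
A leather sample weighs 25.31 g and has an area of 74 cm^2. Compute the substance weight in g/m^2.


Substance weight = mass / area x 10000
SW = 25.31 / 74 x 10000
SW = 3420.3 g/m^2


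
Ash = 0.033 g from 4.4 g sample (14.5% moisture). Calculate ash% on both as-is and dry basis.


As-is ash = 0.75%
Dry-basis ash = 0.88%

As-is ash% = 0.033 / 4.4 x 100 = 0.75%
Dry mass = 4.4 x (100 - 14.5) / 100 = 3.762 g
Dry-basis ash% = 0.033 / 3.762 x 100 = 0.88%


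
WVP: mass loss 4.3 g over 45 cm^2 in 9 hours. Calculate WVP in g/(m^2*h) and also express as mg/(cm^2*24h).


WVP = 106.17 g/(m^2*h)
Daily rate = 254.81 mg/(cm^2*24h)

WVP = 4.3 / (45 x 9) x 10000 = 106.17 g/(m^2*h)
Mass loss in mg = 4.3 x 1000 = 4300 mg
Per cm^2 per 24h in mg: 4300 x 24 / (45 x 9) = 103200 / 405 = 254.81 mg/(cm^2*24h)


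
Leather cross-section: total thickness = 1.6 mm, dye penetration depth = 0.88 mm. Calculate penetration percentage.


Penetration% = 0.88 / 1.6 x 100
Penetration = 55.0%


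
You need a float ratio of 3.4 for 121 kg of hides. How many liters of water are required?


411.4 L


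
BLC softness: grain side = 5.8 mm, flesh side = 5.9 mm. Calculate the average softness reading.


5.85 mm


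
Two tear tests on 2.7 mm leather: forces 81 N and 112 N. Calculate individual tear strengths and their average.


Tear 1 = 81 / 2.7 = 30.0 N/mm
Tear 2 = 112 / 2.7 = 41.5 N/mm
Average = (30.0 + 41.5) / 2 = 35.8 N/mm


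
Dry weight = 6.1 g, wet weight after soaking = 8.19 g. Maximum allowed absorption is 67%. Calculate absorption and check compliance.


Absorption = 34.3%
Compliant: Yes

WA = (8.19 - 6.1) / 6.1 x 100 = 34.3%
Maximum allowed: 67%
Compliant: Yes


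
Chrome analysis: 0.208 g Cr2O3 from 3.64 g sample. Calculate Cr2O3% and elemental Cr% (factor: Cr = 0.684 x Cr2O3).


Cr2O3 = 5.71%
Cr = 3.91%

Cr2O3% = 0.208 / 3.64 x 100 = 5.71%
Cr% = 5.71 x 0.684 = 3.91%


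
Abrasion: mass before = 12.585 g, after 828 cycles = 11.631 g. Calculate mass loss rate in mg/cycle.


Mass loss = 12.585 - 11.631 = 0.954 g
Rate = 0.954 / 828 x 1000 = 1.152 mg/cycle


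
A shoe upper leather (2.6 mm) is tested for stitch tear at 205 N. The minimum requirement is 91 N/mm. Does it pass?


STS = 205 / 2.6 = 78.8 N/mm
Minimum required: 91 N/mm
Passes: No


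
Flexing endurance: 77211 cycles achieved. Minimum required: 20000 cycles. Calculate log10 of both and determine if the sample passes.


log10(77211) = 4.89
log10(20000) = 4.30
Passes: Yes


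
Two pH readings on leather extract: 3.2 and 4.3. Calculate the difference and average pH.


Difference = 1.1
Average pH = 3.75

Difference = |3.2 - 4.3| = 1.1
Average = (3.2 + 4.3) / 2 = 3.75


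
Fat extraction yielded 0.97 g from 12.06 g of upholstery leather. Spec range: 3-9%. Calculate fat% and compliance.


Fat content = 8.0%
Compliant: Yes

Fat% = 0.97 / 12.06 x 100 = 8.0%
Spec range: 3-9%
Compliant: Yes


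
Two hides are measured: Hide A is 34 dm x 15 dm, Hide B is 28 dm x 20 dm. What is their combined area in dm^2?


1070 dm^2

Hide A area = 34 x 15 = 510 dm^2
Hide B area = 28 x 20 = 560 dm^2
Total = 510 + 560 = 1070 dm^2


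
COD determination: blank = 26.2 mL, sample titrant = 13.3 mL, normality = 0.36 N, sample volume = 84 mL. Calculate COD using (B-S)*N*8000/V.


442.3 mg/L

COD = (26.2 - 13.3) x 0.36 x 8000 / 84
COD = 12.9 x 0.36 x 8000 / 84
COD = 442.3 mg/L


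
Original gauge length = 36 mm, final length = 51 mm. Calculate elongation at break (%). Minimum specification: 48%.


Elongation = 41.7%
Meets spec: No

Extension = 51 - 36 = 15 mm
Elongation = 15 / 36 x 100 = 41.7%
Minimum required: 48%
Meets specification: No


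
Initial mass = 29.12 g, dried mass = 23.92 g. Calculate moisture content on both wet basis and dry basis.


Moisture lost = 29.12 - 23.92 = 5.20 g
Wet basis MC = 5.20 / 29.12 x 100 = 17.9%
Dry basis MC = 5.20 / 23.92 x 100 = 21.7%


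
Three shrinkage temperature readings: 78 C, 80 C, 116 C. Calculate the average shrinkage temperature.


Average = (78 + 80 + 116) / 3
Average = 274 / 3 = 91.3 C


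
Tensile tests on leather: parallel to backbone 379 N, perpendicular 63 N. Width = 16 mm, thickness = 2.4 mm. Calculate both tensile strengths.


Area = 16 x 2.4 = 38.4 mm^2
TS (parallel) = 379 / 38.4 = 9.87 N/mm^2
TS (perpendicular) = 63 / 38.4 = 1.64 N/mm^2


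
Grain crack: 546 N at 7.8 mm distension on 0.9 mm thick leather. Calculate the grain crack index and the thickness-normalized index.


Crack index = 70.0 N/mm
Normalized index = 77.8 N/mm per mm

Crack index = 546 / 7.8 = 70.0 N/mm
Normalized = 70.0 / 0.9 = 77.8 N/mm per mm


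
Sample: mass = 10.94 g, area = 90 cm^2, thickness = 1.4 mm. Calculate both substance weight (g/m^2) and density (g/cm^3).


Substance weight = 1215.6 g/m^2
Density = 0.868 g/cm^3

SW = 10.94 / 90 x 10000 = 1215.6 g/m^2
Volume = 90 x 1.4 / 10 = 12.60 cm^3
Density = 10.94 / 12.60 = 0.868 g/cm^3


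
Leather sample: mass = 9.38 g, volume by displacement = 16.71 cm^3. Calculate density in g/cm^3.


Density = mass / volume
Density = 9.38 / 16.71 = 0.561 g/cm^3


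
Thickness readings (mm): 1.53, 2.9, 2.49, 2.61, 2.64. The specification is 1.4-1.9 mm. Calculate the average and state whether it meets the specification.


Average = 2.43 mm
Within specification: No

Sum = 12.17
Average = 12.17 / 5 = 2.43 mm
Specification range: 1.4 to 1.9 mm
Within spec: No


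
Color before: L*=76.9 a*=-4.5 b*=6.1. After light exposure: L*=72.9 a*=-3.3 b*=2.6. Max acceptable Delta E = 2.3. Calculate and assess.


dL = -4.0, da = 1.2, db = -3.5
dE = sqrt((-4.0)^2 + (1.2)^2 + (-3.5)^2) = 5.45
Max = 2.3
Passes: No


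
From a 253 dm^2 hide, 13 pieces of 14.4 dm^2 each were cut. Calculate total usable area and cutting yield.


Total usable = 13 x 14.4 = 187.2 dm^2
Yield = 187.2 / 253 x 100 = 74.0%


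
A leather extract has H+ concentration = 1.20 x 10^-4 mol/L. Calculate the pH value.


pH = -log10[H+]
pH = -log10(1.20 x 10^-4) = 3.92


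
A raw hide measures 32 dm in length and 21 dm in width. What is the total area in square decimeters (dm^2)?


Area = length x width
Area = 32 x 21 = 672 dm^2


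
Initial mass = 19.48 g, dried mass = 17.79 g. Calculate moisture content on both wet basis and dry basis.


Moisture lost = 19.48 - 17.79 = 1.69 g
Wet basis MC = 1.69 / 19.48 x 100 = 8.7%
Dry basis MC = 1.69 / 17.79 x 100 = 9.5%


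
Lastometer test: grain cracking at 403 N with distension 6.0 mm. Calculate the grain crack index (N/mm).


Grain crack index = force / distension
Index = 403 / 6.0 = 67.2 N/mm


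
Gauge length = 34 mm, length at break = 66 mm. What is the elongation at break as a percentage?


94.1%


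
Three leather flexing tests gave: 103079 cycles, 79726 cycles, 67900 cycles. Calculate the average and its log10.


Average = (103079 + 79726 + 67900) / 3 = 83568 cycles
log10(83568) = 4.92


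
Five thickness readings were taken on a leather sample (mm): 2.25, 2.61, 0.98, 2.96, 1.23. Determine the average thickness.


2.01 mm

Sum = 2.25 + 2.61 + 0.98 + 2.96 + 1.23 = 10.03
Average = 10.03 / 5 = 2.01 mm


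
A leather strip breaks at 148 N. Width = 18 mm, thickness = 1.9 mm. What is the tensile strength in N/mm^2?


4.33 N/mm^2


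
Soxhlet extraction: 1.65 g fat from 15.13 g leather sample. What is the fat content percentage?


Fat content = 1.65 / 15.13 x 100
Fat = 10.9%


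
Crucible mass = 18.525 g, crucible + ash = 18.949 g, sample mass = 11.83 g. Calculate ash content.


Ash mass = 18.949 - 18.525 = 0.424 g
Ash% = 0.424 / 11.83 x 100 = 3.58%


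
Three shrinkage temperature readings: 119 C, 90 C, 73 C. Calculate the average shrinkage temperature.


Average = (119 + 90 + 73) / 3
Average = 282 / 3 = 94.0 C


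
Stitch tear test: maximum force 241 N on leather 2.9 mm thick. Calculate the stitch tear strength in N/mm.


Stitch tear strength = force / thickness
STS = 241 / 2.9 = 83.1 N/mm


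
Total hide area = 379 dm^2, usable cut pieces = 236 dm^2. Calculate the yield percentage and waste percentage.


Yield = 236 / 379 x 100 = 62.3%
Waste = 379 - 236 = 143 dm^2
Waste% = 100 - 62.3 = 37.7%


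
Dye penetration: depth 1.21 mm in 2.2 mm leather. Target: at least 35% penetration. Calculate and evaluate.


Penetration = 55.0%
Meets target: Yes

Penetration = 1.21 / 2.2 x 100 = 55.0%
Target: 35%
Meets target: Yes


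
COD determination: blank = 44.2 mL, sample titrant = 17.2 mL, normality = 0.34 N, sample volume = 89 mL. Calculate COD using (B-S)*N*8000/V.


COD = (44.2 - 17.2) x 0.34 x 8000 / 89
COD = 27.0 x 0.34 x 8000 / 89
COD = 825.2 mg/L


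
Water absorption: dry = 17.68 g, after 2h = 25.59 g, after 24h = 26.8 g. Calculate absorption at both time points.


2h absorption = 44.7%
24h absorption = 51.6%


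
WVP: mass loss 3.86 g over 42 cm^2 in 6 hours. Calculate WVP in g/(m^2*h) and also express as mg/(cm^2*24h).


WVP = 3.86 / (42 x 6) x 10000 = 153.17 g/(m^2*h)
Mass loss in mg = 3.86 x 1000 = 3860 mg
Per cm^2 per 24h in mg: 3860 x 24 / (42 x 6) = 92640 / 252 = 367.62 mg/(cm^2*24h)


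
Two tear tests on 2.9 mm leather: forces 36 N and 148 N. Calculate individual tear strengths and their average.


Tear 1 = 36 / 2.9 = 12.4 N/mm
Tear 2 = 148 / 2.9 = 51.0 N/mm
Average = (12.4 + 51.0) / 2 = 31.7 N/mm


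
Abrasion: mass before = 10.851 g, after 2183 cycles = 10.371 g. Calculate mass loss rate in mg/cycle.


Mass loss = 10.851 - 10.371 = 0.480 g
Rate = 0.480 / 2183 x 1000 = 0.220 mg/cycle


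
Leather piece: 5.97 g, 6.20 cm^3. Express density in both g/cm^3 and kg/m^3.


0.963 g/cm^3
963 kg/m^3


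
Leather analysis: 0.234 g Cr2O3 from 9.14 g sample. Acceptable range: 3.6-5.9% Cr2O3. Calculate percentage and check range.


Cr2O3% = 0.234 / 9.14 x 100 = 2.56%
Acceptable range: 3.6 to 5.9%
Within range: No


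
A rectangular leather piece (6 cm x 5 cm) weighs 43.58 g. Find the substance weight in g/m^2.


Area = 6 x 5 = 30 cm^2
SW = 43.58 / 30 x 10000 = 14526.7 g/m^2


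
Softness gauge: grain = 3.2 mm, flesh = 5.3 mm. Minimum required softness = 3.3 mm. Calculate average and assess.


Average = (3.2 + 5.3) / 2 = 4.25 mm
Minimum = 3.3 mm
Meets requirement: Yes


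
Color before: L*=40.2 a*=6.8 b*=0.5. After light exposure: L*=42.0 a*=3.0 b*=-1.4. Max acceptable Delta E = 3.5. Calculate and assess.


Delta E = 4.61
Passes: No

dL = 1.8, da = -3.8, db = -1.9
dE = sqrt((1.8)^2 + (-3.8)^2 + (-1.9)^2) = 4.61
Max = 3.5
Passes: No


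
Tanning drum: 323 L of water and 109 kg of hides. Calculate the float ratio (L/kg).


Float ratio = water / hide weight
Ratio = 323 / 109 = 3.0


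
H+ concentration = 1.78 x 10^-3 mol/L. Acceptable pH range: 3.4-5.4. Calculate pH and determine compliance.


pH = 2.75
Compliant: No


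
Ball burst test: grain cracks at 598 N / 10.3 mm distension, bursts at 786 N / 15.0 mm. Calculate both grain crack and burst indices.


Crack index = 58.1 N/mm
Burst index = 52.4 N/mm

Crack index = 598 / 10.3 = 58.1 N/mm
Burst index = 786 / 15.0 = 52.4 N/mm


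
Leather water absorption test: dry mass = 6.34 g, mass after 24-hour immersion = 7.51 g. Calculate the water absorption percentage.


Water absorbed = 7.51 - 6.34 = 1.17 g
WA% = 1.17 / 6.34 x 100 = 18.5%


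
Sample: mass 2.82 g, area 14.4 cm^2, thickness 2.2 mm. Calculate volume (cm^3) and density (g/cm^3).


Thickness in cm = 2.2 / 10 = 0.22 cm
Volume = 14.4 x 0.22 = 3.168 cm^3
Density = 2.82 / 3.168 = 0.890 g/cm^3


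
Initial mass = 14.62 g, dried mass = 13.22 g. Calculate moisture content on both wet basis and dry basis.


Moisture lost = 14.62 - 13.22 = 1.40 g
Wet basis MC = 1.40 / 14.62 x 100 = 9.6%
Dry basis MC = 1.40 / 13.22 x 100 = 10.6%


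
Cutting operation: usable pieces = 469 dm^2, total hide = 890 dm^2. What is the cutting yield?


52.7%

Yield = usable / total x 100
Yield = 469 / 890 x 100 = 52.7%


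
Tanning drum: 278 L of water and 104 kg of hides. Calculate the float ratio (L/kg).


2.7

Float ratio = water / hide weight
Ratio = 278 / 104 = 2.7


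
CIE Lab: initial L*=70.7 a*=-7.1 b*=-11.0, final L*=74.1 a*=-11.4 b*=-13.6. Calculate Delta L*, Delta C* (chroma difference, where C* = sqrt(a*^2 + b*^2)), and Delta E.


Delta L* = 3.4
Delta C* = 4.65
Delta E = 6.07

Delta L* = 74.1 - 70.7 = 3.4
C1* = sqrt((-7.1)^2 + (-11.0)^2) = 13.092
C2* = sqrt((-11.4)^2 + (-13.6)^2) = 17.746
Delta C* = 17.746 - 13.092 = 4.65
Delta E = sqrt((3.4)^2 + (-4.3)^2 + (-2.6)^2) = 6.07


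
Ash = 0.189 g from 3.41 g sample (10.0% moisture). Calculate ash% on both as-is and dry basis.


As-is ash% = 0.189 / 3.41 x 100 = 5.54%
Dry mass = 3.41 x (100 - 10.0) / 100 = 3.069 g
Dry-basis ash% = 0.189 / 3.069 x 100 = 6.16%


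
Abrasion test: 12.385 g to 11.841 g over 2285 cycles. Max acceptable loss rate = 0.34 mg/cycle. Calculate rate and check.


Rate = 0.238 mg/cycle
Passes: Yes

Loss = 12.385 - 11.841 = 0.544 g
Rate = 0.544 g / 2285 cycles x 1000 = 0.238 mg/cycle
Max = 0.34 mg/cycle
Passes: Yes


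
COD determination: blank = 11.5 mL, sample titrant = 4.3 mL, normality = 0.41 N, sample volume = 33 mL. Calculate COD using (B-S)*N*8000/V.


COD = (11.5 - 4.3) x 0.41 x 8000 / 33
COD = 7.2 x 0.41 x 8000 / 33
COD = 715.6 mg/L


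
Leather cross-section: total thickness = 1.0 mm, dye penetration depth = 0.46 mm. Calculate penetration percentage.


Penetration% = 0.46 / 1.0 x 100
Penetration = 46.0%


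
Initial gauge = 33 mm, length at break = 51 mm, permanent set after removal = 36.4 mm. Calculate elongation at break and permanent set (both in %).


Elongation at break = 54.5%
Permanent set = 10.3%

Elongation at break = (51 - 33) / 33 x 100 = 54.5%
Permanent set = (36.4 - 33) / 33 x 100 = 10.3%


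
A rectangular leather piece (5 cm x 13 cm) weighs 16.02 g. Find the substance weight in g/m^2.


Area = 5 x 13 = 65 cm^2
SW = 16.02 / 65 x 10000 = 2464.6 g/m^2


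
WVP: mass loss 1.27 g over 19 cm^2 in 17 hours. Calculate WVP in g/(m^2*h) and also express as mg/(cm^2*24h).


WVP = 1.27 / (19 x 17) x 10000 = 39.32 g/(m^2*h)
Mass loss in mg = 1.27 x 1000 = 1270 mg
Per cm^2 per 24h in mg: 1270 x 24 / (19 x 17) = 30480 / 323 = 94.37 mg/(cm^2*24h)


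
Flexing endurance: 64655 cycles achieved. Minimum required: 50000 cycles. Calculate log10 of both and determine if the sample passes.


log10(64655) = 4.81
log10(50000) = 4.70
Passes: Yes


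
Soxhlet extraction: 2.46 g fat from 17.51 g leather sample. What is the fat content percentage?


14.0%


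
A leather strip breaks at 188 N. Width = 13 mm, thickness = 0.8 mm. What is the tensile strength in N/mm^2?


18.08 N/mm^2

Cross-sectional area = 13 x 0.8 = 10.4 mm^2
Tensile strength = 188 / 10.4 = 18.08 N/mm^2


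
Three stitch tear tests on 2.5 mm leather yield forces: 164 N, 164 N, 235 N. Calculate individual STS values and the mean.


STS1 = 164 / 2.5 = 65.6 N/mm
STS2 = 164 / 2.5 = 65.6 N/mm
STS3 = 235 / 2.5 = 94.0 N/mm
Mean = (65.6 + 65.6 + 94.0) / 3 = 75.1 N/mm


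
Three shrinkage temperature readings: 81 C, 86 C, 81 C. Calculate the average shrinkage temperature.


82.7 C

Average = (81 + 86 + 81) / 3
Average = 248 / 3 = 82.7 C


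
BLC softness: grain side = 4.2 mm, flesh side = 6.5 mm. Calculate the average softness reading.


5.35 mm

Average = (4.2 + 6.5) / 2
Average = 5.35 mm


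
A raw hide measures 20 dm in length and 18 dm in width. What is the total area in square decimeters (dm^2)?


Area = length x width
Area = 20 x 18 = 360 dm^2


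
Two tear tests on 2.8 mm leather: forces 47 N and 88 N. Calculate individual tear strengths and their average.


Tear 1 = 47 / 2.8 = 16.8 N/mm
Tear 2 = 88 / 2.8 = 31.4 N/mm
Average = (16.8 + 31.4) / 2 = 24.1 N/mm


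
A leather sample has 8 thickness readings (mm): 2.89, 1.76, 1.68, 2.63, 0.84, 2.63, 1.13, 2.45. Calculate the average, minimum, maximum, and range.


Average = 2.00 mm
Min = 0.84 mm
Max = 2.89 mm
Range = 2.05 mm

Sum = 16.01
Average = 16.01 / 8 = 2.00 mm
Minimum = 0.84 mm
Maximum = 2.89 mm
Range = 2.89 - 0.84 = 2.05 mm


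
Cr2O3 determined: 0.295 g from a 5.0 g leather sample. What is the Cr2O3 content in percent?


Cr2O3% = 0.295 / 5.0 x 100
Cr2O3% = 5.90%


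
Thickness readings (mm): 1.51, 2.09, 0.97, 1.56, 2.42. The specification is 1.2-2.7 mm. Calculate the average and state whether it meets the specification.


Sum = 8.55
Average = 8.55 / 5 = 1.71 mm
Specification range: 1.2 to 2.7 mm
Within spec: Yes


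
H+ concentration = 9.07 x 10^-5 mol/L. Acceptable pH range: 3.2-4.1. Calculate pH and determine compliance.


pH = -log10(9.07 x 10^-5) = 4.04
Range: 3.2 to 4.1
Compliant: Yes


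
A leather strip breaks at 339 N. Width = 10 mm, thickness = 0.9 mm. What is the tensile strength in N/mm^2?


Cross-sectional area = 10 x 0.9 = 9.0 mm^2
Tensile strength = 339 / 9.0 = 37.67 N/mm^2


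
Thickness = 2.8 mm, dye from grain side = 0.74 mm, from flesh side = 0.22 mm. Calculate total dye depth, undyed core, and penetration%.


Total dyed = 0.74 + 0.22 = 0.96 mm
Undyed core = 2.8 - 0.96 = 1.84 mm
Penetration = 0.96 / 2.8 x 100 = 34.3%


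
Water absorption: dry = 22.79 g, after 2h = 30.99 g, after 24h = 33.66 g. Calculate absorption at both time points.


2h absorption = 36.0%
24h absorption = 47.7%

WA (2h) = (30.99 - 22.79) / 22.79 x 100 = 36.0%
WA (24h) = (33.66 - 22.79) / 22.79 x 100 = 47.7%


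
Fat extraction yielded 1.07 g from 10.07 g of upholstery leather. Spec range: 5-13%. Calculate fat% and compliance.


Fat% = 1.07 / 10.07 x 100 = 10.6%
Spec range: 5-13%
Compliant: Yes


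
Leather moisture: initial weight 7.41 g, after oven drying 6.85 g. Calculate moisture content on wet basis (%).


7.6%


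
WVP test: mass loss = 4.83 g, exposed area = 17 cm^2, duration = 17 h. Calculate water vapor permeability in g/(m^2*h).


167.13 g/(m^2*h)


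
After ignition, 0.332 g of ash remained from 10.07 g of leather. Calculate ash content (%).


Ash% = 0.332 / 10.07 x 100
Ash% = 3.30%


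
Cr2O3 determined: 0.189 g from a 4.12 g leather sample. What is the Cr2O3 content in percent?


Cr2O3% = 0.189 / 4.12 x 100
Cr2O3% = 4.59%


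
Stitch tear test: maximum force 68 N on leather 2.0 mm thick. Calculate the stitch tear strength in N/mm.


34.0 N/mm


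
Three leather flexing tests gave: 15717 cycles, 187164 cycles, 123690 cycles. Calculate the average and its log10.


Average = (15717 + 187164 + 123690) / 3 = 108857 cycles
log10(108857) = 5.04


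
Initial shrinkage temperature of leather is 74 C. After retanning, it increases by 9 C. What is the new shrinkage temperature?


New Ts = 74 + 9 = 83 C


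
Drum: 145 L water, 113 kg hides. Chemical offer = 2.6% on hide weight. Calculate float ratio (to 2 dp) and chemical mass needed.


Float ratio = 1.28
Chemical needed = 2.938 kg

Float ratio = 145 / 113 = 1.28
Chemical = 113 x 2.6 / 100 = 2.938 kg


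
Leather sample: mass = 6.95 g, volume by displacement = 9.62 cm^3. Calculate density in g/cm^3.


0.722 g/cm^3


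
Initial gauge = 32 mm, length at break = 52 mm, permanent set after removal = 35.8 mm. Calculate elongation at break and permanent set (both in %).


Elongation at break = (52 - 32) / 32 x 100 = 62.5%
Permanent set = (35.8 - 32) / 32 x 100 = 11.9%


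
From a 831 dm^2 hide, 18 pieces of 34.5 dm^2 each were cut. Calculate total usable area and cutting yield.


Total usable = 18 x 34.5 = 621.0 dm^2
Yield = 621.0 / 831 x 100 = 74.7%


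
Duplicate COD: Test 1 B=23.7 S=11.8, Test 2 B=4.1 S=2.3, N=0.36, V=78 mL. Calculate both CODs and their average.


COD1 = (23.7 - 11.8) x 0.36 x 8000 / 78 = 439.4 mg/L
COD2 = (4.1 - 2.3) x 0.36 x 8000 / 78 = 66.5 mg/L
Average = (439.4 + 66.5) / 2 = 253.0 mg/L


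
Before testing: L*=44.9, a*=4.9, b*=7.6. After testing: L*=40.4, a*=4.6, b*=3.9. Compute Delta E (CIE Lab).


dL = 40.4 - 44.9 = -4.5
da = 4.6 - 4.9 = -0.3
db = 3.9 - 7.6 = -3.7
dE = sqrt((-4.5)^2 + (-0.3)^2 + (-3.7)^2) = 5.83


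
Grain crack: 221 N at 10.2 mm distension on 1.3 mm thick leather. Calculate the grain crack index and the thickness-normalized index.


Crack index = 21.7 N/mm
Normalized index = 16.7 N/mm per mm

Crack index = 221 / 10.2 = 21.7 N/mm
Normalized = 21.7 / 1.3 = 16.7 N/mm per mm


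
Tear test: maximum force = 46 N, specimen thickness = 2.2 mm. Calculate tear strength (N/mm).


20.9 N/mm

Tear strength = force / thickness
Tear = 46 / 2.2 = 20.9 N/mm


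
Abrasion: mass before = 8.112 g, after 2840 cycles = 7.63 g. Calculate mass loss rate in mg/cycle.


Mass loss = 8.112 - 7.63 = 0.482 g
Rate = 0.482 / 2840 x 1000 = 0.170 mg/cycle


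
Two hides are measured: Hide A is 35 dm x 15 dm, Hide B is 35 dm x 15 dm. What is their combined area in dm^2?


1050 dm^2

Hide A area = 35 x 15 = 525 dm^2
Hide B area = 35 x 15 = 525 dm^2
Total = 525 + 525 = 1050 dm^2


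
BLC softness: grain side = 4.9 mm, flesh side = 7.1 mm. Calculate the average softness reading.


6.00 mm

Average = (4.9 + 7.1) / 2
Average = 6.00 mm


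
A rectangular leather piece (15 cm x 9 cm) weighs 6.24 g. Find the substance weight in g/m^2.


462.2 g/m^2


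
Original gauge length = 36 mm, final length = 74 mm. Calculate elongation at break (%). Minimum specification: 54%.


Elongation = 105.6%
Meets spec: Yes

Extension = 74 - 36 = 38 mm
Elongation = 38 / 36 x 100 = 105.6%
Minimum required: 54%
Meets specification: Yes


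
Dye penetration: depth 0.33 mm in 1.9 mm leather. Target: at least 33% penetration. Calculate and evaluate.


Penetration = 17.4%
Meets target: No

Penetration = 0.33 / 1.9 x 100 = 17.4%
Target: 33%
Meets target: No


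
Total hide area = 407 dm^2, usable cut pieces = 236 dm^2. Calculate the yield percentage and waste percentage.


Yield = 236 / 407 x 100 = 58.0%
Waste = 407 - 236 = 171 dm^2
Waste% = 100 - 58.0 = 42.0%


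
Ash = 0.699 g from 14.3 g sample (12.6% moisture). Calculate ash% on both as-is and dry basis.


As-is ash = 4.89%
Dry-basis ash = 5.59%


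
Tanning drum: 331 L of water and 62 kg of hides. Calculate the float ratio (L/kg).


5.3

Float ratio = water / hide weight
Ratio = 331 / 62 = 5.3


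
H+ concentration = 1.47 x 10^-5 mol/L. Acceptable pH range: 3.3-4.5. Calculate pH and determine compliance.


pH = 4.83
Compliant: No


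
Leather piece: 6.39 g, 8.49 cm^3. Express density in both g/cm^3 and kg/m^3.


0.753 g/cm^3
753 kg/m^3

Density = 6.39 / 8.49 = 0.753 g/cm^3
Convert: 0.753 x 1000 = 753 kg/m^3


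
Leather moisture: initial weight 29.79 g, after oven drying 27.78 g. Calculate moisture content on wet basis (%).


Moisture = 29.79 - 27.78 = 2.01 g
MC = 2.01 / 29.79 x 100 = 6.7%


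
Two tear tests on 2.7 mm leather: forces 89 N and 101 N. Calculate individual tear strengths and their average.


Tear 1 = 33.0 N/mm
Tear 2 = 37.4 N/mm
Average = 35.2 N/mm


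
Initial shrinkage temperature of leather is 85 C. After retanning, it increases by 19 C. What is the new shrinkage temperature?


104 C


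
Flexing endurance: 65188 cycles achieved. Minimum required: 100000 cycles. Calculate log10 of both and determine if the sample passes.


Achieved: log10 = 4.81
Required: log10 = 5.00
Passes: No


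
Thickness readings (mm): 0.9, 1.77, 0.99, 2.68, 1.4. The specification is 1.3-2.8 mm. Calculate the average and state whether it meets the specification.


Sum = 7.74
Average = 7.74 / 5 = 1.55 mm
Specification range: 1.3 to 2.8 mm
Within spec: Yes


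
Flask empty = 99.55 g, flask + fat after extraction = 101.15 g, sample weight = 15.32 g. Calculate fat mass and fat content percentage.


Fat mass = 1.60 g
Fat content = 10.4%


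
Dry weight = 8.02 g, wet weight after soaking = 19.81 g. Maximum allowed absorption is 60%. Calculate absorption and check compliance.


WA = (19.81 - 8.02) / 8.02 x 100 = 147.0%
Maximum allowed: 60%
Compliant: No


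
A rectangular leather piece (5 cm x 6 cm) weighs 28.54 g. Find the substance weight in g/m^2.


9513.3 g/m^2


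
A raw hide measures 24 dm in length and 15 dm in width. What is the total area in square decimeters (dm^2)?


360 dm^2


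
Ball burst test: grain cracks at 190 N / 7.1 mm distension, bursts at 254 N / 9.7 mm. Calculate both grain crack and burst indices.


Crack index = 26.8 N/mm
Burst index = 26.2 N/mm

Crack index = 190 / 7.1 = 26.8 N/mm
Burst index = 254 / 9.7 = 26.2 N/mm


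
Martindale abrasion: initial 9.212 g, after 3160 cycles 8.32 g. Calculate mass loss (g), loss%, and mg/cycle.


Loss = 9.212 - 8.32 = 0.892 g
Loss% = 0.892 / 9.212 x 100 = 9.68%
Rate = 0.892 / 3160 x 1000 = 0.282 mg/cycle


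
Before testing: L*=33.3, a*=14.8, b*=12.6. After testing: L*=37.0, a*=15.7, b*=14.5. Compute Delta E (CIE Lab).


Delta E = 4.26

dL = 37.0 - 33.3 = 3.7
da = 15.7 - 14.8 = 0.9
db = 14.5 - 12.6 = 1.9
dE = sqrt((3.7)^2 + (0.9)^2 + (1.9)^2) = 4.26


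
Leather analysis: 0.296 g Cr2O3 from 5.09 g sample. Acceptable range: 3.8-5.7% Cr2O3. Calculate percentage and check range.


Cr2O3 = 5.82%
Within range: No


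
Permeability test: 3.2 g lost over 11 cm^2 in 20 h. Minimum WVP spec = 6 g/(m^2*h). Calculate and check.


WVP = 145.45 g/(m^2*h)
Meets specification: Yes

WVP = 3.2 / (11 x 20) x 10000 = 145.45 g/(m^2*h)
Minimum: 6 g/(m^2*h)
Meets spec: Yes


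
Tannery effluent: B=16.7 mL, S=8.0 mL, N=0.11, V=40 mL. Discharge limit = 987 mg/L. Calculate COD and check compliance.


COD = (16.7 - 8.0) x 0.11 x 8000 / 40 = 191.4 mg/L
Limit: 987 mg/L
Compliant: Yes


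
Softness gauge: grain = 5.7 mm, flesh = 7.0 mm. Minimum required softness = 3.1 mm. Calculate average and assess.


Average = (5.7 + 7.0) / 2 = 6.35 mm
Minimum = 3.1 mm
Meets requirement: Yes


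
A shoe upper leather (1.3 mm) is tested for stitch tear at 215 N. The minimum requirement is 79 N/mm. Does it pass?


STS = 215 / 1.3 = 165.4 N/mm
Minimum required: 79 N/mm
Passes: Yes


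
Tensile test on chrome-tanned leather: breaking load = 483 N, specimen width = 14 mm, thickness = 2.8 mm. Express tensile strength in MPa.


Cross-section = 14 x 2.8 = 39.2 mm^2
TS = 483 / 39.2 = 12.32 MPa
(1 N/mm^2 = 1 MPa)


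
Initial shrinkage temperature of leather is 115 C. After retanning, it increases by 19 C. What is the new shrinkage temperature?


134 C

New Ts = 115 + 19 = 134 C


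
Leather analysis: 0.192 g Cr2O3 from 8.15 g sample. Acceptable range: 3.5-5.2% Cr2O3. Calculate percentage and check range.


Cr2O3 = 2.36%
Within range: No


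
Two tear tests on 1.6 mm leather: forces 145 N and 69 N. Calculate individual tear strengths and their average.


Tear 1 = 145 / 1.6 = 90.6 N/mm
Tear 2 = 69 / 1.6 = 43.1 N/mm
Average = (90.6 + 43.1) / 2 = 66.9 N/mm


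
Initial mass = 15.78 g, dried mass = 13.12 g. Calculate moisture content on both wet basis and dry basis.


Moisture lost = 15.78 - 13.12 = 2.66 g
Wet basis MC = 2.66 / 15.78 x 100 = 16.9%
Dry basis MC = 2.66 / 13.12 x 100 = 20.3%


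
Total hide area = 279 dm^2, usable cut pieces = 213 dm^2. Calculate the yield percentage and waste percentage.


Yield = 76.3%
Waste = 23.7%

Yield = 213 / 279 x 100 = 76.3%
Waste = 279 - 213 = 66 dm^2
Waste% = 100 - 76.3 = 23.7%


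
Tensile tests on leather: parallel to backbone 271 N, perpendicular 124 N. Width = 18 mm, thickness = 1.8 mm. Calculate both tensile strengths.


Area = 18 x 1.8 = 32.4 mm^2
TS (parallel) = 271 / 32.4 = 8.36 N/mm^2
TS (perpendicular) = 124 / 32.4 = 3.83 N/mm^2


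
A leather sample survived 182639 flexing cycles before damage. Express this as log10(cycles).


5.26

log10(182639) = 5.26


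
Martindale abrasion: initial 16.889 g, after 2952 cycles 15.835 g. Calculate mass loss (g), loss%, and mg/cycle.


Loss = 16.889 - 15.835 = 1.054 g
Loss% = 1.054 / 16.889 x 100 = 6.24%
Rate = 1.054 / 2952 x 1000 = 0.357 mg/cycle


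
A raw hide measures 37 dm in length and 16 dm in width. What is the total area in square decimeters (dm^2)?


Area = length x width
Area = 37 x 16 = 592 dm^2


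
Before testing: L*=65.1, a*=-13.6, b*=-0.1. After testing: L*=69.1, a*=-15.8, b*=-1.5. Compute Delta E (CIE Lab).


dL = 69.1 - 65.1 = 4.0
da = -15.8 - (-13.6) = -2.2
db = -1.5 - (-0.1) = -1.4
dE = sqrt((4.0)^2 + (-2.2)^2 + (-1.4)^2) = 4.77
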